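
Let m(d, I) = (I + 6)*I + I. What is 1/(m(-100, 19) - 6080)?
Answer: -1/5586 ≈ -0.00017902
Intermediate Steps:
m(d, I) = I + I*(6 + I) (m(d, I) = (6 + I)*I + I = I*(6 + I) + I = I + I*(6 + I))
1/(m(-100, 19) - 6080) = 1/(19*(7 + 19) - 6080) = 1/(19*26 - 6080) = 1/(494 - 6080) = 1/(-5586) = -1/5586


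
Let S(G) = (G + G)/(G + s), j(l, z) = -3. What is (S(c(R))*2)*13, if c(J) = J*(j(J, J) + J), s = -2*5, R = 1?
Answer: 26/3 ≈ 8.6667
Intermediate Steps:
s = -10
c(J) = J*(-3 + J)
S(G) = 2*G/(-10 + G) (S(G) = (G + G)/(G - 10) = (2*G)/(-10 + G) = 2*G/(-10 + G))
(S(c(R))*2)*13 = ((2*(1*(-3 + 1))/(-10 + 1*(-3 + 1)))*2)*13 = ((2*(1*(-2))/(-10 + 1*(-2)))*2)*13 = ((2*(-2)/(-10 - 2))*2)*13 = ((2*(-2)/(-12))*2)*13 = ((2*(-2)*(-1/12))*2)*13 = ((⅓)*2)*13 = (⅔)*13 = 26/3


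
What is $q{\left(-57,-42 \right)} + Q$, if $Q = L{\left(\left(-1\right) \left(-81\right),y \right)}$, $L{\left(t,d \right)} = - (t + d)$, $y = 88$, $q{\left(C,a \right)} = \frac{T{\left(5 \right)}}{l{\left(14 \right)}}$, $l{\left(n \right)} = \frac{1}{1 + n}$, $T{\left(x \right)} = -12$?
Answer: $-349$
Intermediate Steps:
$q{\left(C,a \right)} = -180$ ($q{\left(C,a \right)} = - \frac{12}{\frac{1}{1 + 14}} = - \frac{12}{\frac{1}{15}} = - 12 \frac{1}{\frac{1}{15}} = \left(-12\right) 15 = -180$)
$L{\left(t,d \right)} = - d - t$ ($L{\left(t,d \right)} = - (d + t) = - d - t$)
$Q = -169$ ($Q = \left(-1\right) 88 - \left(-1\right) \left(-81\right) = -88 - 81 = -169$)
$q{\left(-57,-42 \right)} + Q = -180 - 169 = -349$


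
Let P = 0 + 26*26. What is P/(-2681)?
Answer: -676/2681 ≈ -0.25214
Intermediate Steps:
P = 676 (P = 0 + 676 = 676)
P/(-2681) = 676/(-2681) = 676*(-1/2681) = -676/2681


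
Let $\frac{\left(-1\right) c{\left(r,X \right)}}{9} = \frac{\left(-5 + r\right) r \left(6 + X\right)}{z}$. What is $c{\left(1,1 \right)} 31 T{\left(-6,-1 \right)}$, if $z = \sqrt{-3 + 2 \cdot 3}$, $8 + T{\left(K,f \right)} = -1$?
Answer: $- 23436 \sqrt{3} \approx -40592.0$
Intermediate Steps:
$T{\left(K,f \right)} = -9$ ($T{\left(K,f \right)} = -8 - 1 = -9$)
$z = \sqrt{3}$ ($z = \sqrt{-3 + 6} = \sqrt{3} \approx 1.732$)
$c{\left(r,X \right)} = - 3 r \sqrt{3} \left(-5 + r\right) \left(6 + X\right)$ ($c{\left(r,X \right)} = - 9 \frac{\left(-5 + r\right) r \left(6 + X\right)}{\sqrt{3}} = - 9 r \left(-5 + r\right) \left(6 + X\right) \frac{\sqrt{3}}{3} = - 9 \frac{r \sqrt{3} \left(-5 + r\right) \left(6 + X\right)}{3} = - 3 r \sqrt{3} \left(-5 + r\right) \left(6 + X\right)$)
$c{\left(1,1 \right)} 31 T{\left(-6,-1 \right)} = 3 \cdot 1 \sqrt{3} \left(30 - 6 + 5 \cdot 1 - 1 \cdot 1\right) 31 \left(-9\right) = 3 \cdot 1 \sqrt{3} \left(30 - 6 + 5 - 1\right) 31 \left(-9\right) = 3 \cdot 1 \sqrt{3} \cdot 28 \cdot 31 \left(-9\right) = 84 \sqrt{3} \cdot 31 \left(-9\right) = 2604 \sqrt{3} \left(-9\right) = - 23436 \sqrt{3}$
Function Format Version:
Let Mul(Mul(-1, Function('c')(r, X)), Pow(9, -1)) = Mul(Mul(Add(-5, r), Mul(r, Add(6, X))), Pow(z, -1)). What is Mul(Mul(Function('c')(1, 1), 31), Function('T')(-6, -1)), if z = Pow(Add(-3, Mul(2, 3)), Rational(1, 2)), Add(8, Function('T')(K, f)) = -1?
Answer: Mul(-23436, Pow(3, Rational(1, 2))) ≈ -40592.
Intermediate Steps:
Function('T')(K, f) = -9 (Function('T')(K, f) = Add(-8, -1) = -9)
z = Pow(3, Rational(1, 2)) (z = Pow(Add(-3, 6), Rational(1, 2)) = Pow(3, Rational(1, 2)) ≈ 1.7320)
Function('c')(r, X) = Mul(-3, r, Pow(3, Rational(1, 2)), Add(-5, r), Add(6, X)) (Function('c')(r, X) = Mul(-9, Mul(Mul(Add(-5, r), Mul(r, Add(6, X))), Pow(Pow(3, Rational(1, 2)), -1))) = Mul(-9, Mul(Mul(r, Add(-5, r), Add(6, X)), Mul(Rational(1, 3), Pow(3, Rational(1, 2))))) = Mul(-9, Mul(Rational(1, 3), r, Pow(3, Rational(1, 2)), Add(-5, r), Add(6, X))) = Mul(-3, r, Pow(3, Rational(1, 2)), Add(-5, r), Add(6, X)))
Mul(Mul(Function('c')(1, 1), 31), Function('T')(-6, -1)) = Mul(Mul(Mul(3, 1, Pow(3, Rational(1, 2)), Add(30, Mul(-6, 1), Mul(5, 1), Mul(-1, 1, 1))), 31), -9) = Mul(Mul(Mul(3, 1, Pow(3, Rational(1, 2)), Add(30, -6, 5, -1)), 31), -9) = Mul(Mul(Mul(3, 1, Pow(3, Rational(1, 2)), 28), 31), -9) = Mul(Mul(Mul(84, Pow(3, Rational(1, 2))), 31), -9) = Mul(Mul(2604, Pow(3, Rational(1, 2))), -9) = Mul(-23436, Pow(3, Rational(1, 2)))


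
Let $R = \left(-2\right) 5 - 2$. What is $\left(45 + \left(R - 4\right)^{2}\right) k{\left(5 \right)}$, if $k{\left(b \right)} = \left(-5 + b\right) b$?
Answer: $0$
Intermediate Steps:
$R = -12$ ($R = -10 - 2 = -12$)
$k{\left(b \right)} = b \left(-5 + b\right)$
$\left(45 + \left(R - 4\right)^{2}\right) k{\left(5 \right)} = \left(45 + \left(-12 - 4\right)^{2}\right) 5 \left(-5 + 5\right) = \left(45 + \left(-16\right)^{2}\right) 5 \cdot 0 = \left(45 + 256\right) 0 = 301 \cdot 0 = 0$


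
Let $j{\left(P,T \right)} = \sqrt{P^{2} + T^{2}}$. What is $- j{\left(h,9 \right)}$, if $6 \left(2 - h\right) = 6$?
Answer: $- \sqrt{82} \approx -9.0554$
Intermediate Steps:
$h = 1$ ($h = 2 - 1 = 1$)
$- j{\left(h,9 \right)} = - \sqrt{1^{2} + 9^{2}} = - \sqrt{1 + 81} = - \sqrt{82}$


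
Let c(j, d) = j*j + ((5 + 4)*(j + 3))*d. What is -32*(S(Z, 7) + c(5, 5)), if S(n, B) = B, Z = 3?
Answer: -12544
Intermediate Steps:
c(j, d) = j**2 + d*(27 + 9*j) (c(j, d) = j**2 + (9*(3 + j))*d = j**2 + (27 + 9*j)*d = j**2 + d*(27 + 9*j))
-32*(S(Z, 7) + c(5, 5)) = -32*(7 + (5**2 + 27*5 + 9*5*5)) = -32*(7 + (25 + 135 + 225)) = -32*(7 + 385) = -32*392 = -12544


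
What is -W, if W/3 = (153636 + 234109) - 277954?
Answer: -329373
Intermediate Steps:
W = 329373 (W = 3*((153636 + 234109) - 277954) = 3*(387745 - 277954) = 3*109791 = 329373)
-W = -1*329373 = -329373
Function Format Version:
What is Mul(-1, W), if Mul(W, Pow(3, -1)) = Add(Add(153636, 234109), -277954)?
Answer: -329373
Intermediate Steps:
W = 329373 (W = Mul(3, Add(Add(153636, 234109), -277954)) = Mul(3, Add(387745, -277954)) = Mul(3, 109791) = 329373)
Mul(-1, W) = Mul(-1, 329373) = -329373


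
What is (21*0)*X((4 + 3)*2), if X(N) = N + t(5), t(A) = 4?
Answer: 0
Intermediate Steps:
X(N) = 4 + N (X(N) = N + 4 = 4 + N)
(21*0)*X((4 + 3)*2) = (21*0)*(4 + (4 + 3)*2) = 0*(4 + 7*2) = 0*(4 + 14) = 0*18 = 0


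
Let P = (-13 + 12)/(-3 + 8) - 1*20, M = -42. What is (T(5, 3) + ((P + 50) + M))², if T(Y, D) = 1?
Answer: 3136/25 ≈ 125.44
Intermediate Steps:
P = -101/5 (P = -1/5 - 20 = -1*⅕ - 20 = -⅕ - 20 = -101/5 ≈ -20.200)
(T(5, 3) + ((P + 50) + M))² = (1 + ((-101/5 + 50) - 42))² = (1 + (149/5 - 42))² = (1 - 61/5)² = (-56/5)² = 3136/25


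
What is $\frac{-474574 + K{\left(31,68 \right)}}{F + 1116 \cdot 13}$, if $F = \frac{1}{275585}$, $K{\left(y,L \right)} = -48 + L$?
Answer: $- \frac{130779964090}{3998187181} \approx -32.71$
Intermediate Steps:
$F = \frac{1}{275585} \approx 3.6286 \cdot 10^{-6}$
$\frac{-474574 + K{\left(31,68 \right)}}{F + 1116 \cdot 13} = \frac{-474574 + \left(-48 + 68\right)}{\frac{1}{275585} + 1116 \cdot 13} = \frac{-474574 + 20}{\frac{1}{275585} + 14508} = - \frac{474554}{\frac{3998187181}{275585}} = \left(-474554\right) \frac{275585}{3998187181} = - \frac{130779964090}{3998187181}$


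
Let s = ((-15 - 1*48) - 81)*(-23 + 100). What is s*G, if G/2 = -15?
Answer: 332640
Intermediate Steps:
G = -30 (G = 2*(-15) = -30)
s = -11088 (s = ((-15 - 48) - 81)*77 = (-63 - 81)*77 = -144*77 = -11088)
s*G = -11088*(-30) = 332640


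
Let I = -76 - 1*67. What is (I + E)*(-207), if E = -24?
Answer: 34569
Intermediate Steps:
I = -143 (I = -76 - 67 = -143)
(I + E)*(-207) = (-143 - 24)*(-207) = -167*(-207) = 34569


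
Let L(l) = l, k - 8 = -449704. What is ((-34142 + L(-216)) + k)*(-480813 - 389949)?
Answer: 421495829148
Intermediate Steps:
k = -449696 (k = 8 - 449704 = -449696)
((-34142 + L(-216)) + k)*(-480813 - 389949) = ((-34142 - 216) - 449696)*(-480813 - 389949) = (-34358 - 449696)*(-870762) = -484054*(-870762) = 421495829148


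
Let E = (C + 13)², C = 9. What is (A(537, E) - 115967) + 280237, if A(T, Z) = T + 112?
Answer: 164919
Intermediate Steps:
E = 484 (E = (9 + 13)² = 22² = 484)
A(T, Z) = 112 + T
(A(537, E) - 115967) + 280237 = ((112 + 537) - 115967) + 280237 = (649 - 115967) + 280237 = -115318 + 280237 = 164919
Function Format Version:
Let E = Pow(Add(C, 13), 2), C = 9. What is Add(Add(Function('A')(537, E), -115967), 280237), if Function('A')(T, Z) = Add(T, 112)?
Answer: 164919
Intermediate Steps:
E = 484 (E = Pow(Add(9, 13), 2) = Pow(22, 2) = 484)
Function('A')(T, Z) = Add(112, T)
Add(Add(Function('A')(537, E), -115967), 280237) = Add(Add(Add(112, 537), -115967), 280237) = Add(Add(649, -115967), 280237) = Add(-115318, 280237) = 164919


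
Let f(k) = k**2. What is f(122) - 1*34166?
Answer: -19282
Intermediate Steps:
f(122) - 1*34166 = 122**2 - 1*34166 = 14884 - 34166 = -19282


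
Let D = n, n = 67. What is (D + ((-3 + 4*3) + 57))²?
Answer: 17689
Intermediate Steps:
D = 67
(D + ((-3 + 4*3) + 57))² = (67 + ((-3 + 4*3) + 57))² = (67 + ((-3 + 12) + 57))² = (67 + (9 + 57))² = (67 + 66)² = 133² = 17689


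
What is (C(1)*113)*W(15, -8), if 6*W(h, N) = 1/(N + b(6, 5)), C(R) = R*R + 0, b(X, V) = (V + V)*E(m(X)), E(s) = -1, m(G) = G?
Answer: -113/108 ≈ -1.0463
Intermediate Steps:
b(X, V) = -2*V (b(X, V) = (V + V)*(-1) = (2*V)*(-1) = -2*V)
C(R) = R² (C(R) = R² + 0 = R²)
W(h, N) = 1/(6*(-10 + N)) (W(h, N) = 1/(6*(N - 2*5)) = 1/(6*(N - 10)) = 1/(6*(-10 + N)))
(C(1)*113)*W(15, -8) = (1²*113)*(1/(6*(-10 - 8))) = (1*113)*((⅙)/(-18)) = 113*((⅙)*(-1/18)) = 113*(-1/108) = -113/108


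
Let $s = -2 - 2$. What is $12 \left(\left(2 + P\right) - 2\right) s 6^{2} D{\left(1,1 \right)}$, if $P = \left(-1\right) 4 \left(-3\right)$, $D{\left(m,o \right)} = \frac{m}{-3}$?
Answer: $6912$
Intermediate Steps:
$D{\left(m,o \right)} = - \frac{m}{3}$ ($D{\left(m,o \right)} = m \left(- \frac{1}{3}\right) = - \frac{m}{3}$)
$s = -4$
$P = 12$ ($P = \left(-4\right) \left(-3\right) = 12$)
$12 \left(\left(2 + P\right) - 2\right) s 6^{2} D{\left(1,1 \right)} = 12 \left(\left(2 + 12\right) - 2\right) \left(-4\right) 6^{2} \left(\left(- \frac{1}{3}\right) 1\right) = 12 \left(14 - 2\right) \left(-4\right) 36 \left(- \frac{1}{3}\right) = 12 \cdot 12 \left(-4\right) 36 \left(- \frac{1}{3}\right) = 12 \left(\left(-48\right) 36\right) \left(- \frac{1}{3}\right) = 12 \left(-1728\right) \left(- \frac{1}{3}\right) = \left(-20736\right) \left(- \frac{1}{3}\right) = 6912$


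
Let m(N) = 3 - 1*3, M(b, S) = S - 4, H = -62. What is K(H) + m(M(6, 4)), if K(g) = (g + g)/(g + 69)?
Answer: -124/7 ≈ -17.714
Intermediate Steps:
M(b, S) = -4 + S
m(N) = 0 (m(N) = 3 - 3 = 0)
K(g) = 2*g/(69 + g) (K(g) = (2*g)/(69 + g) = 2*g/(69 + g))
K(H) + m(M(6, 4)) = 2*(-62)/(69 - 62) + 0 = 2*(-62)/7 + 0 = 2*(-62)*(⅐) + 0 = -124/7 + 0 = -124/7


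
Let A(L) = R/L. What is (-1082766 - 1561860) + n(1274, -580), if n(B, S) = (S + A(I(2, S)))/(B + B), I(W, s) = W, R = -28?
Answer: -3369253821/1274 ≈ -2.6446e+6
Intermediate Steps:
A(L) = -28/L
n(B, S) = (-14 + S)/(2*B) (n(B, S) = (S - 28/2)/(B + B) = (S - 28*1/2)/((2*B)) = (S - 14)*(1/(2*B)) = (-14 + S)*(1/(2*B)) = (-14 + S)/(2*B))
(-1082766 - 1561860) + n(1274, -580) = (-1082766 - 1561860) + (1/2)*(-14 - 580)/1274 = -2644626 + (1/2)*(1/1274)*(-594) = -2644626 - 297/1274 = -3369253821/1274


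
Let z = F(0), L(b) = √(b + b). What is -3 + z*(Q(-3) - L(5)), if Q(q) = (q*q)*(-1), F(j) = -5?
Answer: 42 + 5*√10 ≈ 57.811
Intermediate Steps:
L(b) = √2*√b (L(b) = √(2*b) = √2*√b)
z = -5
Q(q) = -q² (Q(q) = q²*(-1) = -q²)
-3 + z*(Q(-3) - L(5)) = -3 - 5*(-1*(-3)² - √2*√5) = -3 - 5*(-1*9 - √10) = -3 - 5*(-9 - √10) = -3 + (45 + 5*√10) = 42 + 5*√10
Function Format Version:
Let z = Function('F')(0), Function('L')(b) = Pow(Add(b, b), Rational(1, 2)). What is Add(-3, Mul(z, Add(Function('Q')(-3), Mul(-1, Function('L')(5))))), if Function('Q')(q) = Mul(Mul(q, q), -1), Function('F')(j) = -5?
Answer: Add(42, Mul(5, Pow(10, Rational(1, 2)))) ≈ 57.811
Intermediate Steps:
Function('L')(b) = Mul(Pow(2, Rational(1, 2)), Pow(b, Rational(1, 2))) (Function('L')(b) = Pow(Mul(2, b), Rational(1, 2)) = Mul(Pow(2, Rational(1, 2)), Pow(b, Rational(1, 2))))
z = -5
Function('Q')(q) = Mul(-1, Pow(q, 2)) (Function('Q')(q) = Mul(Pow(q, 2), -1) = Mul(-1, Pow(q, 2)))
Add(-3, Mul(z, Add(Function('Q')(-3), Mul(-1, Function('L')(5))))) = Add(-3, Mul(-5, Add(Mul(-1, Pow(-3, 2)), Mul(-1, Mul(Pow(2, Rational(1, 2)), Pow(5, Rational(1, 2))))))) = Add(-3, Mul(-5, Add(Mul(-1, 9), Mul(-1, Pow(10, Rational(1, 2)))))) = Add(-3, Mul(-5, Add(-9, Mul(-1, Pow(10, Rational(1, 2)))))) = Add(-3, Add(45, Mul(5, Pow(10, Rational(1, 2))))) = Add(42, Mul(5, Pow(10, Rational(1, 2))))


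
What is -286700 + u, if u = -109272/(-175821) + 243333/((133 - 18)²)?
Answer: -222199998027969/775077575 ≈ -2.8668e+5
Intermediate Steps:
u = 14742724531/775077575 (u = -109272*(-1/175821) + 243333/(115²) = 36424/58607 + 243333/13225 = 14742724531/775077575 ≈ 19.021)
-286700 + u = -286700 + 14742724531/775077575 = -222199998027969/775077575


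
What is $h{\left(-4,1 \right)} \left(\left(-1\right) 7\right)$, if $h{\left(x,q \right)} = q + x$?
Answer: $21$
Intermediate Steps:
$h{\left(-4,1 \right)} \left(\left(-1\right) 7\right) = \left(1 - 4\right) \left(\left(-1\right) 7\right) = \left(-3\right) \left(-7\right) = 21$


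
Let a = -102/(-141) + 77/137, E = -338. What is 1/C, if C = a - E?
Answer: 6439/2184659 ≈ 0.0029474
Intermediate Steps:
a = 8277/6439 (a = -102*(-1/141) + 77*(1/137) = 34/47 + 77/137 = 8277/6439 ≈ 1.2854)
C = 2184659/6439 (C = 8277/6439 - 1*(-338) = 8277/6439 + 338 = 2184659/6439 ≈ 339.29)
1/C = 1/(2184659/6439) = 6439/2184659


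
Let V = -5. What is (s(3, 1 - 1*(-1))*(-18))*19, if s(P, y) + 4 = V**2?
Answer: -7182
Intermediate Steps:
s(P, y) = 21 (s(P, y) = -4 + (-5)**2 = -4 + 25 = 21)
(s(3, 1 - 1*(-1))*(-18))*19 = (21*(-18))*19 = -378*19 = -7182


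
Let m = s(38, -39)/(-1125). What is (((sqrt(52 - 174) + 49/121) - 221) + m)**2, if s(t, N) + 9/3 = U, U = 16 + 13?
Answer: 899639099563066/18530015625 - 60063292*I*sqrt(122)/136125 ≈ 48550.0 - 4873.6*I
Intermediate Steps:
U = 29
s(t, N) = 26 (s(t, N) = -3 + 29 = 26)
m = -26/1125 (m = 26/(-1125) = 26*(-1/1125) = -26/1125 ≈ -0.023111)
(((sqrt(52 - 174) + 49/121) - 221) + m)**2 = (((sqrt(52 - 174) + 49/121) - 221) - 26/1125)**2 = (((sqrt(-122) + 49*(1/121)) - 221) - 26/1125)**2 = (((I*sqrt(122) + 49/121) - 221) - 26/1125)**2 = (((49/121 + I*sqrt(122)) - 221) - 26/1125)**2 = ((-26692/121 + I*sqrt(122)) - 26/1125)**2 = (-30031646/136125 + I*sqrt(122))**2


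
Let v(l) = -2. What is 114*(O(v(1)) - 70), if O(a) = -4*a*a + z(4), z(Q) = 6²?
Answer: -5700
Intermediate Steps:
z(Q) = 36
O(a) = 36 - 4*a² (O(a) = -4*a*a + 36 = -4*a² + 36 = 36 - 4*a²)
114*(O(v(1)) - 70) = 114*((36 - 4*(-2)²) - 70) = 114*((36 - 4*4) - 70) = 114*((36 - 16) - 70) = 114*(20 - 70) = 114*(-50) = -5700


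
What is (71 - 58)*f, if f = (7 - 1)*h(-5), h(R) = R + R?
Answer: -780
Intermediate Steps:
h(R) = 2*R
f = -60 (f = (7 - 1)*(2*(-5)) = 6*(-10) = -60)
(71 - 58)*f = (71 - 58)*(-60) = 13*(-60) = -780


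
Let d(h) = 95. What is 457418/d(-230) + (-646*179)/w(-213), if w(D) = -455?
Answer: 43822084/8645 ≈ 5069.1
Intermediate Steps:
457418/d(-230) + (-646*179)/w(-213) = 457418/95 - 646*179/(-455) = 457418*(1/95) - 115634*(-1/455) = 457418/95 + 115634/455 = 43822084/8645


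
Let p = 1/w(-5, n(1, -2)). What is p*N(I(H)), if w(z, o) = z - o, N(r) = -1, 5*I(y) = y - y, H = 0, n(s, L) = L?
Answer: 1/3 ≈ 0.33333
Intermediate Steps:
I(y) = 0 (I(y) = (y - y)/5 = (1/5)*0 = 0)
p = -1/3 (p = 1/(-5 - 1*(-2)) = 1/(-5 + 2) = 1/(-3) = -1/3 ≈ -0.33333)
p*N(I(H)) = -1/3*(-1) = 1/3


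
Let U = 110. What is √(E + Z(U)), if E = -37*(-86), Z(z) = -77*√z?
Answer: √(3182 - 77*√110) ≈ 48.728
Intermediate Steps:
E = 3182
√(E + Z(U)) = √(3182 - 77*√110)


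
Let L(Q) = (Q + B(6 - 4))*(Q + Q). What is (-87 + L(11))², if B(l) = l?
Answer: 39601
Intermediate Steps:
L(Q) = 2*Q*(2 + Q) (L(Q) = (Q + (6 - 4))*(Q + Q) = (Q + 2)*(2*Q) = (2 + Q)*(2*Q) = 2*Q*(2 + Q))
(-87 + L(11))² = (-87 + 2*11*(2 + 11))² = (-87 + 2*11*13)² = (-87 + 286)² = 199² = 39601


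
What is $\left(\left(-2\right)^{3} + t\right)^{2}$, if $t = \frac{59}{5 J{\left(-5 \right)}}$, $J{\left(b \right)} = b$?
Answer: $\frac{67081}{625} \approx 107.33$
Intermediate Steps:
$t = - \frac{59}{25}$ ($t = \frac{59}{5 \left(-5\right)} = \frac{59}{-25} = 59 \left(- \frac{1}{25}\right) = - \frac{59}{25} \approx -2.36$)
$\left(\left(-2\right)^{3} + t\right)^{2} = \left(\left(-2\right)^{3} - \frac{59}{25}\right)^{2} = \left(-8 - \frac{59}{25}\right)^{2} = \left(- \frac{259}{25}\right)^{2} = \frac{67081}{625}$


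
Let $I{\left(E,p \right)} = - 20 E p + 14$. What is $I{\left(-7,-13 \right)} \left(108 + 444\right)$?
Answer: $-996912$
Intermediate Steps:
$I{\left(E,p \right)} = 14 - 20 E p$ ($I{\left(E,p \right)} = - 20 E p + 14 = 14 - 20 E p$)
$I{\left(-7,-13 \right)} \left(108 + 444\right) = \left(14 - \left(-140\right) \left(-13\right)\right) \left(108 + 444\right) = \left(14 - 1820\right) 552 = \left(-1806\right) 552 = -996912$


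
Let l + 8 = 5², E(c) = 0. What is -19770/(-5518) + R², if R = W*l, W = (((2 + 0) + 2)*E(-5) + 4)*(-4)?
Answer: 204131741/2759 ≈ 73988.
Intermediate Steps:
l = 17 (l = -8 + 5² = -8 + 25 = 17)
W = -16 (W = (((2 + 0) + 2)*0 + 4)*(-4) = ((2 + 2)*0 + 4)*(-4) = (4*0 + 4)*(-4) = (0 + 4)*(-4) = 4*(-4) = -16)
R = -272 (R = -16*17 = -272)
-19770/(-5518) + R² = -19770/(-5518) + (-272)² = -19770*(-1/5518) + 73984 = 9885/2759 + 73984 = 204131741/2759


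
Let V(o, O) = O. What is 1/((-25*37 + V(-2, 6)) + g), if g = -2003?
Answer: -1/2922 ≈ -0.00034223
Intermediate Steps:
1/((-25*37 + V(-2, 6)) + g) = 1/((-25*37 + 6) - 2003) = 1/((-925 + 6) - 2003) = 1/(-919 - 2003) = 1/(-2922) = -1/2922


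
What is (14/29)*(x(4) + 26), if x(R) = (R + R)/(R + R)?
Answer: 378/29 ≈ 13.034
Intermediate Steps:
x(R) = 1 (x(R) = (2*R)/((2*R)) = (2*R)*(1/(2*R)) = 1)
(14/29)*(x(4) + 26) = (14/29)*(1 + 26) = (14*(1/29))*27 = (14/29)*27 = 378/29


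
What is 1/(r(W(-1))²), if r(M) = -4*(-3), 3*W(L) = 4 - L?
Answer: 1/144 ≈ 0.0069444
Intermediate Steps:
W(L) = 4/3 - L/3 (W(L) = (4 - L)/3 = 4/3 - L/3)
r(M) = 12
1/(r(W(-1))²) = 1/(12²) = 1/144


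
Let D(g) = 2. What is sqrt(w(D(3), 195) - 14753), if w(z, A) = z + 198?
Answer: 21*I*sqrt(33) ≈ 120.64*I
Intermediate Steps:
w(z, A) = 198 + z
sqrt(w(D(3), 195) - 14753) = sqrt((198 + 2) - 14753) = sqrt(200 - 14753) = sqrt(-14553) = 21*I*sqrt(33)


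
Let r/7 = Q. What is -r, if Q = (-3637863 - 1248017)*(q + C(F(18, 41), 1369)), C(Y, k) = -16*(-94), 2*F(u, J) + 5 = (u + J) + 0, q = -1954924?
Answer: -66809229967200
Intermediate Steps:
F(u, J) = -5/2 + J/2 + u/2 (F(u, J) = -5/2 + ((u + J) + 0)/2 = -5/2 + ((J + u) + 0)/2 = -5/2 + (J + u)/2 = -5/2 + (J/2 + u/2) = -5/2 + J/2 + u/2)
C(Y, k) = 1504
Q = 9544175709600 (Q = (-3637863 - 1248017)*(-1954924 + 1504) = -4885880*(-1953420) = 9544175709600)
r = 66809229967200 (r = 7*9544175709600 = 66809229967200)
-r = -1*66809229967200 = -66809229967200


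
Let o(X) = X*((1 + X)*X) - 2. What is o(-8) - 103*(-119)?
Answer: 11807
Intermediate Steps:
o(X) = -2 + X²*(1 + X) (o(X) = X*(X*(1 + X)) - 2 = X²*(1 + X) - 2 = -2 + X²*(1 + X))
o(-8) - 103*(-119) = (-2 + (-8)² + (-8)³) - 103*(-119) = (-2 + 64 - 512) + 12257 = -450 + 12257 = 11807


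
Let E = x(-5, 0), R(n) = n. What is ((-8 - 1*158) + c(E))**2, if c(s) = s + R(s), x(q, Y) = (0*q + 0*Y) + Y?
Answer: 27556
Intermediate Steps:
x(q, Y) = Y (x(q, Y) = (0 + 0) + Y = 0 + Y = Y)
E = 0
c(s) = 2*s (c(s) = s + s = 2*s)
((-8 - 1*158) + c(E))**2 = ((-8 - 1*158) + 2*0)**2 = ((-8 - 158) + 0)**2 = (-166 + 0)**2 = (-166)**2 = 27556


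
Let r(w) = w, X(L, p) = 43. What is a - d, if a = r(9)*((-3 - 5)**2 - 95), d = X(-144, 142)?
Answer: -322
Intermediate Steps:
d = 43
a = -279 (a = 9*((-3 - 5)**2 - 95) = 9*((-8)**2 - 95) = 9*(64 - 95) = 9*(-31) = -279)
a - d = -279 - 1*43 = -279 - 43 = -322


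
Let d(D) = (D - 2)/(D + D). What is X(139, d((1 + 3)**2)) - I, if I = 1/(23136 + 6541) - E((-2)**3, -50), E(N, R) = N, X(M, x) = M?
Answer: 3887686/29677 ≈ 131.00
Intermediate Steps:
d(D) = (-2 + D)/(2*D) (d(D) = (-2 + D)/((2*D)) = (-2 + D)*(1/(2*D)) = (-2 + D)/(2*D))
I = 237417/29677 (I = 1/(23136 + 6541) - 1*(-2)**3 = 1/29677 - 1*(-8) = 1/29677 + 8 = 237417/29677 ≈ 8.0000)
X(139, d((1 + 3)**2)) - I = 139 - 1*237417/29677 = 139 - 237417/29677 = 3887686/29677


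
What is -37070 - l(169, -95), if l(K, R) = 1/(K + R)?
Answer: -2743181/74 ≈ -37070.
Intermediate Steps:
-37070 - l(169, -95) = -37070 - 1/(169 - 95) = -37070 - 1/74 = -2743181/74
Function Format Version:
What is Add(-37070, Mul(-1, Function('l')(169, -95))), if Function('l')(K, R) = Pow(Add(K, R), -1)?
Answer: Rational(-2743181, 74) ≈ -37070.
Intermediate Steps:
Add(-37070, Mul(-1, Function('l')(169, -95))) = Add(-37070, Mul(-1, Pow(Add(169, -95), -1))) = Add(-37070, Mul(-1, Pow(74, -1))) = Add(-37070, Mul(-1, Rational(1, 74))) = Add(-37070, Rational(-1, 74)) = Rational(-2743181, 74)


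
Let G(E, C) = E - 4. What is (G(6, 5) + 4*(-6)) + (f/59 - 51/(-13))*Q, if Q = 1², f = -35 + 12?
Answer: -14164/767 ≈ -18.467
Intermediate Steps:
G(E, C) = -4 + E
f = -23
Q = 1
(G(6, 5) + 4*(-6)) + (f/59 - 51/(-13))*Q = ((-4 + 6) + 4*(-6)) + (-23/59 - 51/(-13))*1 = (2 - 24) + (-23*1/59 - 51*(-1/13))*1 = -22 + (-23/59 + 51/13)*1 = -22 + (2710/767)*1 = -22 + 2710/767 = -14164/767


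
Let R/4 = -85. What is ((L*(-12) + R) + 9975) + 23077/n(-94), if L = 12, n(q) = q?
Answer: 18491/2 ≈ 9245.5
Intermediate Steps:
R = -340 (R = 4*(-85) = -340)
((L*(-12) + R) + 9975) + 23077/n(-94) = ((12*(-12) - 340) + 9975) + 23077/(-94) = ((-144 - 340) + 9975) + 23077*(-1/94) = (-484 + 9975) - 491/2 = 9491 - 491/2 = 18491/2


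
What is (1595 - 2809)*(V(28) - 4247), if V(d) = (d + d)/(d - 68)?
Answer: 25787788/5 ≈ 5.1576e+6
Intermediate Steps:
V(d) = 2*d/(-68 + d) (V(d) = (2*d)/(-68 + d) = 2*d/(-68 + d))
(1595 - 2809)*(V(28) - 4247) = (1595 - 2809)*(2*28/(-68 + 28) - 4247) = -1214*(2*28/(-40) - 4247) = -1214*(2*28*(-1/40) - 4247) = -1214*(-7/5 - 4247) = -1214*(-21242/5) = 25787788/5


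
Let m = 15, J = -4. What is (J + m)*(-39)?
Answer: -429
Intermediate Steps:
(J + m)*(-39) = (-4 + 15)*(-39) = 11*(-39) = -429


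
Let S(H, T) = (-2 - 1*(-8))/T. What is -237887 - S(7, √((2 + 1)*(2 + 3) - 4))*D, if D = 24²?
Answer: -237887 - 3456*√11/11 ≈ -2.3893e+5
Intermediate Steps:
D = 576
S(H, T) = 6/T (S(H, T) = (-2 + 8)/T = 6/T)
-237887 - S(7, √((2 + 1)*(2 + 3) - 4))*D = -237887 - 6/(√((2 + 1)*(2 + 3) - 4))*576 = -237887 - 6/(√(3*5 - 4))*576 = -237887 - 6/(√(15 - 4))*576 = -237887 - 6/(√11)*576 = -237887 - 6*(√11/11)*576 = -237887 - 6*√11/11*576 = -237887 - 3456*√11/11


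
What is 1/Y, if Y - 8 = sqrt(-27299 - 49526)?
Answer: 8/76889 - 5*I*sqrt(3073)/76889 ≈ 0.00010405 - 0.0036048*I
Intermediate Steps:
Y = 8 + 5*I*sqrt(3073) (Y = 8 + sqrt(-27299 - 49526) = 8 + sqrt(-76825) = 8 + 5*I*sqrt(3073) ≈ 8.0 + 277.17*I)
1/Y = 1/(8 + 5*I*sqrt(3073))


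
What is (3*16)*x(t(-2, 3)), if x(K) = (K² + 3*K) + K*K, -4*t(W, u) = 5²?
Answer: 2850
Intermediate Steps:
t(W, u) = -25/4 (t(W, u) = -¼*5² = -¼*25 = -25/4)
x(K) = 2*K² + 3*K (x(K) = (K² + 3*K) + K² = 2*K² + 3*K)
(3*16)*x(t(-2, 3)) = (3*16)*(-25*(3 + 2*(-25/4))/4) = 48*(-25*(3 - 25/2)/4) = 48*(-25/4*(-19/2)) = 48*(475/8) = 2850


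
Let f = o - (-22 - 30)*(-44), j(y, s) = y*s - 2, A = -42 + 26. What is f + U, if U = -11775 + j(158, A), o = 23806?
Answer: 7213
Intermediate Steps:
A = -16
j(y, s) = -2 + s*y (j(y, s) = s*y - 2 = -2 + s*y)
f = 21518 (f = 23806 - (-22 - 30)*(-44) = 23806 - (-52)*(-44) = 23806 - 1*2288 = 23806 - 2288 = 21518)
U = -14305 (U = -11775 + (-2 - 16*158) = -11775 + (-2 - 2528) = -11775 - 2530 = -14305)
f + U = 21518 - 14305 = 7213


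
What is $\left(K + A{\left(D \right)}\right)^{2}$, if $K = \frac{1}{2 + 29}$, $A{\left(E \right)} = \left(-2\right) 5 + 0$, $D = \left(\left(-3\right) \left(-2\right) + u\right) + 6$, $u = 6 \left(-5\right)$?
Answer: $\frac{95481}{961} \approx 99.356$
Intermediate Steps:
$u = -30$
$D = -18$ ($D = \left(\left(-3\right) \left(-2\right) - 30\right) + 6 = \left(6 - 30\right) + 6 = -24 + 6 = -18$)
$A{\left(E \right)} = -10$ ($A{\left(E \right)} = -10 + 0 = -10$)
$K = \frac{1}{31} \approx 0.032258$
$\left(K + A{\left(D \right)}\right)^{2} = \left(\frac{1}{31} - 10\right)^{2} = \left(- \frac{309}{31}\right)^{2} = \frac{95481}{961}$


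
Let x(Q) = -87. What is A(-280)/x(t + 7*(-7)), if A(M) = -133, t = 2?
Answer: 133/87 ≈ 1.5287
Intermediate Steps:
A(-280)/x(t + 7*(-7)) = -133/(-87) = -133*(-1/87) = 133/87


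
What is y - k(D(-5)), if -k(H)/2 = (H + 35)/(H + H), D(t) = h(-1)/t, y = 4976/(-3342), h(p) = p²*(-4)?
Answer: 289157/6684 ≈ 43.261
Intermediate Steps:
h(p) = -4*p²
y = -2488/1671 (y = 4976*(-1/3342) = -2488/1671 ≈ -1.4889)
D(t) = -4/t (D(t) = (-4*(-1)²)/t = (-4*1)/t = -4/t)
k(H) = -(35 + H)/H (k(H) = -2*(H + 35)/(H + H) = -2*(35 + H)/(2*H) = -2*(35 + H)*1/(2*H) = -(35 + H)/H)
y - k(D(-5)) = -2488/1671 - (-35 - (-4)/(-5))/((-4/(-5))) = -2488/1671 - (-35 - (-4)*(-1)/5)/((-4*(-⅕))) = -2488/1671 - (-35 - 1*⅘)/⅘ = -2488/1671 - 5*(-35 - ⅘)/4 = -2488/1671 - 5*(-179)/(4*5) = -2488/1671 - 1*(-179/4) = -2488/1671 + 179/4 = 289157/6684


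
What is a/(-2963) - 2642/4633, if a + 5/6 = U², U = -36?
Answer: -82972519/82365474 ≈ -1.0074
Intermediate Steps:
a = 7771/6 (a = -⅚ + (-36)² = -⅚ + 1296 = 7771/6 ≈ 1295.2)
a/(-2963) - 2642/4633 = (7771/6)/(-2963) - 2642/4633 = (7771/6)*(-1/2963) - 2642*1/4633 = -7771/17778 - 2642/4633 = -82972519/82365474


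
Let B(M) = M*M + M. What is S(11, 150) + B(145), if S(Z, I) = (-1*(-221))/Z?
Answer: 233091/11 ≈ 21190.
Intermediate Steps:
S(Z, I) = 221/Z
B(M) = M + M² (B(M) = M² + M = M + M²)
S(11, 150) + B(145) = 221/11 + 145*(1 + 145) = 221*(1/11) + 145*146 = 221/11 + 21170 = 233091/11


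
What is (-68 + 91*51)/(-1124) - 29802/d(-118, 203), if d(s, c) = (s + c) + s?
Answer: 11115513/12364 ≈ 899.02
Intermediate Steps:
d(s, c) = c + 2*s (d(s, c) = (c + s) + s = c + 2*s)
(-68 + 91*51)/(-1124) - 29802/d(-118, 203) = (-68 + 91*51)/(-1124) - 29802/(203 + 2*(-118)) = (-68 + 4641)*(-1/1124) - 29802/(203 - 236) = 4573*(-1/1124) - 29802/(-33) = -4573/1124 - 29802*(-1/33) = -4573/1124 + 9934/11 = 11115513/12364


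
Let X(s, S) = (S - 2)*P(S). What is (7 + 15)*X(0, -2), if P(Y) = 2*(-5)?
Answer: 880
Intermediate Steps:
P(Y) = -10
X(s, S) = 20 - 10*S (X(s, S) = (S - 2)*(-10) = (-2 + S)*(-10) = 20 - 10*S)
(7 + 15)*X(0, -2) = (7 + 15)*(20 - 10*(-2)) = 22*(20 + 20) = 22*40 = 880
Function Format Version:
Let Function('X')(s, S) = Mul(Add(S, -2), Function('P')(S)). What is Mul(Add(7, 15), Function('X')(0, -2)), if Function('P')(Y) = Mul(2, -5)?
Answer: 880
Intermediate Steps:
Function('P')(Y) = -10
Function('X')(s, S) = Add(20, Mul(-10, S)) (Function('X')(s, S) = Mul(Add(S, -2), -10) = Mul(Add(-2, S), -10) = Add(20, Mul(-10, S)))
Mul(Add(7, 15), Function('X')(0, -2)) = Mul(Add(7, 15), Add(20, Mul(-10, -2))) = Mul(22, Add(20, 20)) = Mul(22, 40) = 880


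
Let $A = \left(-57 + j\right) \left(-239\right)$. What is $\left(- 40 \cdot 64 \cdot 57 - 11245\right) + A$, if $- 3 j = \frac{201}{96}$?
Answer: $- \frac{13764019}{96} \approx -1.4338 \cdot 10^{5}$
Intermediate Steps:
$j = - \frac{67}{96}$ ($j = - \frac{201 \cdot \frac{1}{96}}{3} = \left(- \frac{1}{3}\right) \frac{67}{32} = - \frac{67}{96} \approx -0.69792$)
$A = \frac{1323821}{96}$ ($A = \left(-57 - \frac{67}{96}\right) \left(-239\right) = \left(- \frac{5539}{96}\right) \left(-239\right) = \frac{1323821}{96} \approx 13790.0$)
$\left(- 40 \cdot 64 \cdot 57 - 11245\right) + A = \left(- 40 \cdot 64 \cdot 57 - 11245\right) + \frac{1323821}{96} = \left(- 2560 \cdot 57 - 11245\right) + \frac{1323821}{96} = \left(\left(-1\right) 145920 - 11245\right) + \frac{1323821}{96} = \left(-145920 - 11245\right) + \frac{1323821}{96} = -157165 + \frac{1323821}{96} = - \frac{13764019}{96}$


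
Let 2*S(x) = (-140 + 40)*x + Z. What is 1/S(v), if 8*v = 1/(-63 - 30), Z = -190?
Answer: -372/35315 ≈ -0.010534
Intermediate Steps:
v = -1/744 (v = 1/(8*(-63 - 30)) = (⅛)/(-93) = (⅛)*(-1/93) = -1/744 ≈ -0.0013441)
S(x) = -95 - 50*x (S(x) = ((-140 + 40)*x - 190)/2 = (-100*x - 190)/2 = (-190 - 100*x)/2 = -95 - 50*x)
1/S(v) = 1/(-95 - 50*(-1/744)) = 1/(-95 + 25/372) = 1/(-35315/372) = -372/35315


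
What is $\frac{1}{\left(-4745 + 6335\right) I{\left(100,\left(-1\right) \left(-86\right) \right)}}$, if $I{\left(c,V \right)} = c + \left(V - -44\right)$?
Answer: $\frac{1}{365700} \approx 2.7345 \cdot 10^{-6}$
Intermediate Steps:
$I{\left(c,V \right)} = 44 + V + c$ ($I{\left(c,V \right)} = c + \left(V + 44\right) = c + \left(44 + V\right) = 44 + V + c$)
$\frac{1}{\left(-4745 + 6335\right) I{\left(100,\left(-1\right) \left(-86\right) \right)}} = \frac{1}{\left(-4745 + 6335\right) \left(44 - -86 + 100\right)} = \frac{1}{1590 \left(44 + 86 + 100\right)} = \frac{1}{1590 \cdot 230} = \frac{1}{1590} \cdot \frac{1}{230} = \frac{1}{365700}$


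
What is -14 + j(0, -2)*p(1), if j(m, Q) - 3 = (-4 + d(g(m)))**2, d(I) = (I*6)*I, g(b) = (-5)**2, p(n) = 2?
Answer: 28065024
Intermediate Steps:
g(b) = 25
d(I) = 6*I**2 (d(I) = (6*I)*I = 6*I**2)
j(m, Q) = 14032519 (j(m, Q) = 3 + (-4 + 6*25**2)**2 = 3 + (-4 + 6*625)**2 = 3 + (-4 + 3750)**2 = 3 + 3746**2 = 3 + 14032516 = 14032519)
-14 + j(0, -2)*p(1) = -14 + 14032519*2 = -14 + 28065038 = 28065024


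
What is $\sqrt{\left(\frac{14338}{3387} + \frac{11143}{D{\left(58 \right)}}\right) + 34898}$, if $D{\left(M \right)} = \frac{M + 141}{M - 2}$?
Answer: $\frac{4 \sqrt{1080024699533151}}{674013} \approx 195.03$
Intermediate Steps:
$D{\left(M \right)} = \frac{141 + M}{-2 + M}$
$\sqrt{\left(\frac{14338}{3387} + \frac{11143}{D{\left(58 \right)}}\right) + 34898} = \sqrt{\left(\frac{14338}{3387} + \frac{11143}{\frac{1}{-2 + 58} \left(141 + 58\right)}\right) + 34898} = \sqrt{\left(14338 \cdot \frac{1}{3387} + \frac{11143}{\frac{1}{56} \cdot 199}\right) + 34898} = \sqrt{\left(\frac{14338}{3387} + \frac{11143}{\frac{1}{56} \cdot 199}\right) + 34898} = \sqrt{\left(\frac{14338}{3387} + \frac{11143}{\frac{199}{56}}\right) + 34898} = \sqrt{\left(\frac{14338}{3387} + 11143 \cdot \frac{56}{199}\right) + 34898} = \sqrt{\left(\frac{14338}{3387} + \frac{624008}{199}\right) + 34898} = \sqrt{\frac{2116368358}{674013} + 34898} = \sqrt{\frac{25638074032}{674013}} = \frac{4 \sqrt{1080024699533151}}{674013}$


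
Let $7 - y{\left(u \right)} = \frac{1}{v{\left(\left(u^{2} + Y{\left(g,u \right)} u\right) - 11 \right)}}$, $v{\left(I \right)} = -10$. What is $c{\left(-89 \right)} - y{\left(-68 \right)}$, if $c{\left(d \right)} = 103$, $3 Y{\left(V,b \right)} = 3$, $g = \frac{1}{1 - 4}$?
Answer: $\frac{959}{10} \approx 95.9$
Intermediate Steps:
$g = - \frac{1}{3}$ ($g = \frac{1}{-3} = - \frac{1}{3} \approx -0.33333$)
$Y{\left(V,b \right)} = 1$ ($Y{\left(V,b \right)} = \frac{1}{3} \cdot 3 = 1$)
$y{\left(u \right)} = \frac{71}{10}$ ($y{\left(u \right)} = 7 - \frac{1}{-10} = 7 - - \frac{1}{10} = 7 + \frac{1}{10} = \frac{71}{10}$)
$c{\left(-89 \right)} - y{\left(-68 \right)} = 103 - \frac{71}{10} = \frac{959}{10}$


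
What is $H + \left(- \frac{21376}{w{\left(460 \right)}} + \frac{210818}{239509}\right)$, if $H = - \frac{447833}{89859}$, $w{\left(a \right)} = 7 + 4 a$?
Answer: $- \frac{623175019953601}{39751206459657} \approx -15.677$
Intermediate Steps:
$H = - \frac{447833}{89859}$ ($H = \left(-447833\right) \frac{1}{89859} = - \frac{447833}{89859} \approx -4.9837$)
$H + \left(- \frac{21376}{w{\left(460 \right)}} + \frac{210818}{239509}\right) = - \frac{447833}{89859} + \left(- \frac{21376}{7 + 4 \cdot 460} + \frac{210818}{239509}\right) = - \frac{447833}{89859} + \left(- \frac{21376}{7 + 1840} + 210818 \cdot \frac{1}{239509}\right) = - \frac{447833}{89859} + \left(- \frac{21376}{1847} + \frac{210818}{239509}\right) = - \frac{447833}{89859} - \frac{4730363538}{442373123} = - \frac{623175019953601}{39751206459657}$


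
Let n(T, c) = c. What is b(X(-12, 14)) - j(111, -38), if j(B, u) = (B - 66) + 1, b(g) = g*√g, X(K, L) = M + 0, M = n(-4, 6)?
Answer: -46 + 6*√6 ≈ -31.303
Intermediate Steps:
M = 6
X(K, L) = 6 (X(K, L) = 6 + 0 = 6)
b(g) = g^(3/2)
j(B, u) = -65 + B (j(B, u) = (-66 + B) + 1 = -65 + B)
b(X(-12, 14)) - j(111, -38) = 6^(3/2) - (-65 + 111) = 6*√6 - 1*46 = 6*√6 - 46 = -46 + 6*√6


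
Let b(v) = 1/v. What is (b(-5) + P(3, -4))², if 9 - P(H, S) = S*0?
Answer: 1936/25 ≈ 77.440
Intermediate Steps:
P(H, S) = 9 (P(H, S) = 9 - S*0 = 9 - 1*0 = 9 + 0 = 9)
b(v) = 1/v
(b(-5) + P(3, -4))² = (1/(-5) + 9)² = (-⅕ + 9)² = (44/5)² = 1936/25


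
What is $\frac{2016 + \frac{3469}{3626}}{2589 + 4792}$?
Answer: $\frac{7313485}{26763506} \approx 0.27326$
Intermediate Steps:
$\frac{2016 + \frac{3469}{3626}}{2589 + 4792} = \frac{2016 + 3469 \cdot \frac{1}{3626}}{7381} = \left(2016 + \frac{3469}{3626}\right) \frac{1}{7381} = \frac{7313485}{3626} \cdot \frac{1}{7381} = \frac{7313485}{26763506}$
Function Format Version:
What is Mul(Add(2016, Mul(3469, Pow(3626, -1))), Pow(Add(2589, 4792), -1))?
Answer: Rational(7313485, 26763506) ≈ 0.27326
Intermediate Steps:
Mul(Add(2016, Mul(3469, Pow(3626, -1))), Pow(Add(2589, 4792), -1)) = Mul(Add(2016, Mul(3469, Rational(1, 3626))), Pow(7381, -1)) = Mul(Add(2016, Rational(3469, 3626)), Rational(1, 7381)) = Mul(Rational(7313485, 3626), Rational(1, 7381)) = Rational(7313485, 26763506)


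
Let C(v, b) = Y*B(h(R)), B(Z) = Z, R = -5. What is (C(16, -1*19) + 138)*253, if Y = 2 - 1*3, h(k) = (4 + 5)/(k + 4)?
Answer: 37191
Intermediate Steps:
h(k) = 9/(4 + k)
Y = -1 (Y = 2 - 3 = -1)
C(v, b) = 9 (C(v, b) = -9/(4 - 5) = -9/(-1) = -9*(-1) = -1*(-9) = 9)
(C(16, -1*19) + 138)*253 = (9 + 138)*253 = 147*253 = 37191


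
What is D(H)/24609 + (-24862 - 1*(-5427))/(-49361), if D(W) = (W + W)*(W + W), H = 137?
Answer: 321854027/93440373 ≈ 3.4445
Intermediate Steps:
D(W) = 4*W**2 (D(W) = (2*W)*(2*W) = 4*W**2)
D(H)/24609 + (-24862 - 1*(-5427))/(-49361) = (4*137**2)/24609 + (-24862 - 1*(-5427))/(-49361) = (4*18769)*(1/24609) + (-24862 + 5427)*(-1/49361) = 75076*(1/24609) - 19435*(-1/49361) = 75076/24609 + 1495/3797 = 321854027/93440373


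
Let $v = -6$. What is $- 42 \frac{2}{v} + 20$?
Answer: $34$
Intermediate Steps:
$- 42 \frac{2}{v} + 20 = - 42 \frac{2}{-6} + 20 = - 42 \cdot 2 \left(- \frac{1}{6}\right) + 20 = \left(-42\right) \left(- \frac{1}{3}\right) + 20 = 14 + 20 = 34$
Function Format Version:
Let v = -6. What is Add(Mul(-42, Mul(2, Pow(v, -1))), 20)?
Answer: 34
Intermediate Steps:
Add(Mul(-42, Mul(2, Pow(v, -1))), 20) = Add(Mul(-42, Mul(2, Pow(-6, -1))), 20) = Add(Mul(-42, Mul(2, Rational(-1, 6))), 20) = Add(Mul(-42, Rational(-1, 3)), 20) = Add(14, 20) = 34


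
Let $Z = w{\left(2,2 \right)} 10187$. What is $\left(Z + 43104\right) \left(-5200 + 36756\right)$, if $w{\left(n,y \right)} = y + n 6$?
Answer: $5860643432$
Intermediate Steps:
$w{\left(n,y \right)} = y + 6 n$
$Z = 142618$ ($Z = \left(2 + 6 \cdot 2\right) 10187 = \left(2 + 12\right) 10187 = 14 \cdot 10187 = 142618$)
$\left(Z + 43104\right) \left(-5200 + 36756\right) = \left(142618 + 43104\right) \left(-5200 + 36756\right) = 185722 \cdot 31556 = 5860643432$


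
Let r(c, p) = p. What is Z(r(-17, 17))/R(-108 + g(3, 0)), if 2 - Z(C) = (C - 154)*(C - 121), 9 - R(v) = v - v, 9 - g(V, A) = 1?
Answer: -14246/9 ≈ -1582.9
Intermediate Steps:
g(V, A) = 8 (g(V, A) = 9 - 1*1 = 9 - 1 = 8)
R(v) = 9 (R(v) = 9 - (v - v) = 9 - 1*0 = 9 + 0 = 9)
Z(C) = 2 - (-154 + C)*(-121 + C) (Z(C) = 2 - (C - 154)*(C - 121) = 2 - (-154 + C)*(-121 + C))
Z(r(-17, 17))/R(-108 + g(3, 0)) = (-18632 - 1*17² + 275*17)/9 = (-18632 - 1*289 + 4675)*(⅑) = (-18632 - 289 + 4675)*(⅑) = -14246*⅑ = -14246/9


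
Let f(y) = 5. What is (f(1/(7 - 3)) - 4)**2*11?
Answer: 11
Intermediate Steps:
(f(1/(7 - 3)) - 4)**2*11 = (5 - 4)**2*11 = 1**2*11 = 1*11 = 11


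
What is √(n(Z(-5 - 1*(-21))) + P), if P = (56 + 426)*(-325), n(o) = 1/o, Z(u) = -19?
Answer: I*√56550669/19 ≈ 395.79*I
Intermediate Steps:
P = -156650 (P = 482*(-325) = -156650)
√(n(Z(-5 - 1*(-21))) + P) = √(1/(-19) - 156650) = √(-1/19 - 156650) = √(-2976351/19) = I*√56550669/19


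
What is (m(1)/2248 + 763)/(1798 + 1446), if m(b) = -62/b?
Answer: 857581/3646256 ≈ 0.23519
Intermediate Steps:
(m(1)/2248 + 763)/(1798 + 1446) = (-62/1/2248 + 763)/(1798 + 1446) = (-62*1*(1/2248) + 763)/3244 = (-62*1/2248 + 763)*(1/3244) = (-31/1124 + 763)*(1/3244) = (857581/1124)*(1/3244) = 857581/3646256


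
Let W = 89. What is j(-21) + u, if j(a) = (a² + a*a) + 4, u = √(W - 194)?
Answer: 886 + I*√105 ≈ 886.0 + 10.247*I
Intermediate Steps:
u = I*√105 (u = √(89 - 194) = √(-105) = I*√105 ≈ 10.247*I)
j(a) = 4 + 2*a² (j(a) = (a² + a²) + 4 = 2*a² + 4 = 4 + 2*a²)
j(-21) + u = (4 + 2*(-21)²) + I*√105 = (4 + 2*441) + I*√105 = (4 + 882) + I*√105 = 886 + I*√105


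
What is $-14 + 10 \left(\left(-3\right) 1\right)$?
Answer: $-44$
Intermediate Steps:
$-14 + 10 \left(\left(-3\right) 1\right) = -14 + 10 \left(-3\right) = -14 - 30 = -44$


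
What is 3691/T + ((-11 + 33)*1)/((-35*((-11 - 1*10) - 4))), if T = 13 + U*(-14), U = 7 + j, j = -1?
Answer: -3228063/62125 ≈ -51.961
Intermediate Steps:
U = 6 (U = 7 - 1 = 6)
T = -71 (T = 13 + 6*(-14) = 13 - 84 = -71)
3691/T + ((-11 + 33)*1)/((-35*((-11 - 1*10) - 4))) = 3691/(-71) + ((-11 + 33)*1)/((-35*((-11 - 1*10) - 4))) = 3691*(-1/71) + (22*1)/((-35*((-11 - 10) - 4))) = -3691/71 + 22/((-35*(-21 - 4))) = -3691/71 + 22/((-35*(-25))) = -3691/71 + 22/875 = -3228063/62125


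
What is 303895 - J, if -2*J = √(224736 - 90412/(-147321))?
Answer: 303895 + √135487942663123/49107 ≈ 3.0413e+5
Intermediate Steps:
J = -√135487942663123/49107 (J = -√(224736 - 90412/(-147321))/2 = -√(224736 - 90412*(-1/147321))/2 = -√(224736 + 90412/147321)/2 = -√135487942663123/49107 ≈ -237.03)
303895 - J = 303895 - (-1)*√135487942663123/49107 = 303895 + √135487942663123/49107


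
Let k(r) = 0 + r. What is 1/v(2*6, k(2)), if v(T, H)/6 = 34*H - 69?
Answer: -1/6 ≈ -0.16667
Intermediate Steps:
k(r) = r
v(T, H) = -414 + 204*H (v(T, H) = 6*(34*H - 69) = 6*(-69 + 34*H) = -414 + 204*H)
1/v(2*6, k(2)) = 1/(-414 + 204*2) = 1/(-414 + 408) = 1/(-6) = -1/6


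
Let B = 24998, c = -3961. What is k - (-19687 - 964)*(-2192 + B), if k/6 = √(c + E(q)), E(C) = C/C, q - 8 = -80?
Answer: 470966706 + 36*I*√110 ≈ 4.7097e+8 + 377.57*I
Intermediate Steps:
q = -72 (q = 8 - 80 = -72)
E(C) = 1
k = 36*I*√110 (k = 6*√(-3961 + 1) = 6*√(-3960) = 6*(6*I*√110) = 36*I*√110 ≈ 377.57*I)
k - (-19687 - 964)*(-2192 + B) = 36*I*√110 - (-19687 - 964)*(-2192 + 24998) = 36*I*√110 - (-20651)*22806 = 36*I*√110 - 1*(-470966706) = 36*I*√110 + 470966706 = 470966706 + 36*I*√110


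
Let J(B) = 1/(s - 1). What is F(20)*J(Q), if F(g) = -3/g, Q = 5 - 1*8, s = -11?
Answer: 1/80 ≈ 0.012500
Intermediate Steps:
Q = -3 (Q = 5 - 8 = -3)
J(B) = -1/12 (J(B) = 1/(-11 - 1) = 1/(-12) = -1/12)
F(20)*J(Q) = -3/20*(-1/12) = 1/80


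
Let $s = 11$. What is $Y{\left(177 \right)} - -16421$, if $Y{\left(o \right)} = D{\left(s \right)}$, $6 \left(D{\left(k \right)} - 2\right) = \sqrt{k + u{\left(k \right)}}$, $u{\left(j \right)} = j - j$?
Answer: $16423 + \frac{\sqrt{11}}{6} \approx 16424.0$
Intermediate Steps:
$u{\left(j \right)} = 0$
$D{\left(k \right)} = 2 + \frac{\sqrt{k}}{6}$ ($D{\left(k \right)} = 2 + \frac{\sqrt{k + 0}}{6} = 2 + \frac{\sqrt{k}}{6}$)
$Y{\left(o \right)} = 2 + \frac{\sqrt{11}}{6}$
$Y{\left(177 \right)} - -16421 = \left(2 + \frac{\sqrt{11}}{6}\right) - -16421 = \left(2 + \frac{\sqrt{11}}{6}\right) + 16421 = 16423 + \frac{\sqrt{11}}{6}$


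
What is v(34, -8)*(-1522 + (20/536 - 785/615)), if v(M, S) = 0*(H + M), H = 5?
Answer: 0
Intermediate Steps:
v(M, S) = 0 (v(M, S) = 0*(5 + M) = 0)
v(34, -8)*(-1522 + (20/536 - 785/615)) = 0*(-1522 + (20/536 - 785/615)) = 0*(-1522 + (20*(1/536) - 785*1/615)) = 0*(-1522 + (5/134 - 157/123)) = 0*(-1522 - 20423/16482) = 0*(-25106027/16482) = 0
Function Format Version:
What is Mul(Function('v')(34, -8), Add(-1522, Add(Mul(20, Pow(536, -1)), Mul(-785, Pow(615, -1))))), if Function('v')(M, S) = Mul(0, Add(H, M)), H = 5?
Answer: 0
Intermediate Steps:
Function('v')(M, S) = 0 (Function('v')(M, S) = Mul(0, Add(5, M)) = 0)
Mul(Function('v')(34, -8), Add(-1522, Add(Mul(20, Pow(536, -1)), Mul(-785, Pow(615, -1))))) = Mul(0, Add(-1522, Add(Mul(20, Pow(536, -1)), Mul(-785, Pow(615, -1))))) = Mul(0, Add(-1522, Add(Mul(20, Rational(1, 536)), Mul(-785, Rational(1, 615))))) = Mul(0, Add(-1522, Add(Rational(5, 134), Rational(-157, 123)))) = Mul(0, Add(-1522, Rational(-20423, 16482))) = Mul(0, Rational(-25106027, 16482)) = 0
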